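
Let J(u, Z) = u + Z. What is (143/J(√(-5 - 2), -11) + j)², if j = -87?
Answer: (191400*√7 + 1157017*I)/(2*(11*√7 + 57*I)) ≈ 9849.6 + 586.96*I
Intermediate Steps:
J(u, Z) = Z + u
(143/J(√(-5 - 2), -11) + j)² = (143/(-11 + √(-5 - 2)) - 87)² = (143/(-11 + √(-7)) - 87)² = (143/(-11 + I*√7) - 87)² = (-87 + 143/(-11 + I*√7))²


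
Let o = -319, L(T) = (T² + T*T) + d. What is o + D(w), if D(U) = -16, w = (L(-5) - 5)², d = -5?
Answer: -335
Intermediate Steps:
L(T) = -5 + 2*T² (L(T) = (T² + T*T) - 5 = (T² + T²) - 5 = 2*T² - 5 = -5 + 2*T²)
w = 1600 (w = ((-5 + 2*(-5)²) - 5)² = ((-5 + 2*25) - 5)² = ((-5 + 50) - 5)² = (45 - 5)² = 40² = 1600)
o + D(w) = -319 - 16 = -335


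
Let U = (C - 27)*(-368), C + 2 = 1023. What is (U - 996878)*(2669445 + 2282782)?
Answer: -6748251166090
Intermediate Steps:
C = 1021 (C = -2 + 1023 = 1021)
U = -365792 (U = (1021 - 27)*(-368) = 994*(-368) = -365792)
(U - 996878)*(2669445 + 2282782) = (-365792 - 996878)*(2669445 + 2282782) = -1362670*4952227 = -6748251166090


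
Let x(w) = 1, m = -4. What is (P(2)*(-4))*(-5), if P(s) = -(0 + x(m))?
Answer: -20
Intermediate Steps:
P(s) = -1 (P(s) = -(0 + 1) = -1*1 = -1)
(P(2)*(-4))*(-5) = -1*(-4)*(-5) = 4*(-5) = -20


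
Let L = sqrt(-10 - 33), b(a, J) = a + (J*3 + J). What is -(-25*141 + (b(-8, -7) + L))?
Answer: 3561 - I*sqrt(43) ≈ 3561.0 - 6.5574*I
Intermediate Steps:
b(a, J) = a + 4*J (b(a, J) = a + (3*J + J) = a + 4*J)
L = I*sqrt(43) (L = sqrt(-43) = I*sqrt(43) ≈ 6.5574*I)
-(-25*141 + (b(-8, -7) + L)) = -(-25*141 + ((-8 + 4*(-7)) + I*sqrt(43))) = -(-3525 + ((-8 - 28) + I*sqrt(43))) = -(-3525 + (-36 + I*sqrt(43))) = -(-3561 + I*sqrt(43)) = 3561 - I*sqrt(43)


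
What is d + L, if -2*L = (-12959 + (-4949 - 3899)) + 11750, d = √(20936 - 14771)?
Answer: 10057/2 + 3*√685 ≈ 5107.0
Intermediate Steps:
d = 3*√685 (d = √6165 = 3*√685 ≈ 78.518)
L = 10057/2 (L = -((-12959 + (-4949 - 3899)) + 11750)/2 = -((-12959 - 8848) + 11750)/2 = -(-21807 + 11750)/2 = -½*(-10057) = 10057/2 ≈ 5028.5)
d + L = 3*√685 + 10057/2 = 10057/2 + 3*√685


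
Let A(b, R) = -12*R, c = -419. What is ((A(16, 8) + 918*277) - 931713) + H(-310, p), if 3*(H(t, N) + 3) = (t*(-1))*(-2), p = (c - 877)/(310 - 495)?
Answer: -2033198/3 ≈ -6.7773e+5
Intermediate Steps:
p = 1296/185 (p = (-419 - 877)/(310 - 495) = -1296/(-185) = -1296*(-1/185) = 1296/185 ≈ 7.0054)
H(t, N) = -3 + 2*t/3 (H(t, N) = -3 + ((t*(-1))*(-2))/3 = -3 + (-t*(-2))/3 = -3 + (2*t)/3 = -3 + 2*t/3)
((A(16, 8) + 918*277) - 931713) + H(-310, p) = ((-12*8 + 918*277) - 931713) + (-3 + (⅔)*(-310)) = ((-96 + 254286) - 931713) + (-3 - 620/3) = (254190 - 931713) - 629/3 = -677523 - 629/3 = -2033198/3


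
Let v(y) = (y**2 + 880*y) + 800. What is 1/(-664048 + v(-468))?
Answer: -1/856064 ≈ -1.1681e-6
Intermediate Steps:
v(y) = 800 + y**2 + 880*y
1/(-664048 + v(-468)) = 1/(-664048 + (800 + (-468)**2 + 880*(-468))) = 1/(-664048 + (800 + 219024 - 411840)) = 1/(-664048 - 192016) = 1/(-856064) = -1/856064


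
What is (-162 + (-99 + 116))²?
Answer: 21025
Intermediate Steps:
(-162 + (-99 + 116))² = (-162 + 17)² = (-145)² = 21025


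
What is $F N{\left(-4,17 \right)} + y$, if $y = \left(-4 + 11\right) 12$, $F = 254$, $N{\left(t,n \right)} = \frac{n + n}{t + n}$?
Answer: $\frac{9728}{13} \approx 748.31$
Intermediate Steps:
$N{\left(t,n \right)} = \frac{2 n}{n + t}$
$y = 84$ ($y = 7 \cdot 12 = 84$)
$F N{\left(-4,17 \right)} + y = 254 \cdot 2 \cdot 17 \frac{1}{17 - 4} + 84 = 254 \cdot 2 \cdot 17 \cdot \frac{1}{13} + 84 = 254 \cdot \frac{34}{13} + 84 = \frac{8636}{13} + 84 = \frac{9728}{13}$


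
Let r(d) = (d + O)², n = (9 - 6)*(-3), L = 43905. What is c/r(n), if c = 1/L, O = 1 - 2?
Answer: 1/4390500 ≈ 2.2776e-7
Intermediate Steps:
O = -1
n = -9 (n = 3*(-3) = -9)
r(d) = (-1 + d)² (r(d) = (d - 1)² = (-1 + d)²)
c = 1/43905 ≈ 2.2776e-5
c/r(n) = 1/(43905*((-1 - 9)²)) = 1/(43905*((-10)²)) = (1/43905)/100 = (1/43905)*(1/100) = 1/4390500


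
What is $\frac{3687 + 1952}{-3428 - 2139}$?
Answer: $- \frac{5639}{5567} \approx -1.0129$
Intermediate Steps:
$\frac{3687 + 1952}{-3428 - 2139} = \frac{5639}{-5567} = 5639 \left(- \frac{1}{5567}\right) = - \frac{5639}{5567}$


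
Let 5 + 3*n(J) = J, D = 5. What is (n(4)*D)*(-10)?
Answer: 50/3 ≈ 16.667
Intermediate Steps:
n(J) = -5/3 + J/3
(n(4)*D)*(-10) = ((-5/3 + (⅓)*4)*5)*(-10) = ((-5/3 + 4/3)*5)*(-10) = -⅓*5*(-10) = -5/3*(-10) = 50/3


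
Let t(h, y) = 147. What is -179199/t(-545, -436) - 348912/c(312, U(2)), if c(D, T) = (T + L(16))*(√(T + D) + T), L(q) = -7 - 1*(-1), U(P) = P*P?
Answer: -4342773/1225 + 29076*√79/25 ≈ 6792.2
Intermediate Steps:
U(P) = P²
L(q) = -6 (L(q) = -7 + 1 = -6)
c(D, T) = (-6 + T)*(T + √(D + T)) (c(D, T) = (T - 6)*(√(T + D) + T) = (-6 + T)*(√(D + T) + T) = (-6 + T)*(T + √(D + T)))
-179199/t(-545, -436) - 348912/c(312, U(2)) = -179199/147 - 348912/((2²)² - 6*2² - 6*√(312 + 2²) + 2²*√(312 + 2²)) = -179199*1/147 - 348912/(4² - 6*4 - 6*√(312 + 4) + 4*√(312 + 4)) = -59733/49 - 348912/(16 - 24 - 12*√79 + 4*√316) = -59733/49 - 348912/(16 - 24 - 12*√79 + 4*(2*√79)) = -59733/49 - 348912/(16 - 24 - 12*√79 + 8*√79) = -59733/49 - 348912/(-8 - 4*√79)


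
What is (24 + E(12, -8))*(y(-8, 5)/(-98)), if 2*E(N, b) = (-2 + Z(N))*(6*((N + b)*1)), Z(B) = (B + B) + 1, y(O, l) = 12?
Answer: -1800/49 ≈ -36.735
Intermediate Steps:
Z(B) = 1 + 2*B (Z(B) = 2*B + 1 = 1 + 2*B)
E(N, b) = (-1 + 2*N)*(6*N + 6*b)/2 (E(N, b) = ((-2 + (1 + 2*N))*(6*((N + b)*1)))/2 = ((-1 + 2*N)*(6*(N + b)))/2 = ((-1 + 2*N)*(6*N + 6*b))/2 = (-1 + 2*N)*(6*N + 6*b)/2)
(24 + E(12, -8))*(y(-8, 5)/(-98)) = (24 + (-3*12 - 3*(-8) + 6*12² + 6*12*(-8)))*(12/(-98)) = (24 + (-36 + 24 + 6*144 - 576))*(12*(-1/98)) = (24 + (-36 + 24 + 864 - 576))*(-6/49) = (24 + 276)*(-6/49) = 300*(-6/49) = -1800/49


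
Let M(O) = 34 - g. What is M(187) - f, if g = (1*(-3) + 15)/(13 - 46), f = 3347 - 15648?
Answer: 135689/11 ≈ 12335.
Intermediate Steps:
f = -12301
g = -4/11 (g = (-3 + 15)/(-33) = 12*(-1/33) = -4/11 ≈ -0.36364)
M(O) = 378/11 (M(O) = 34 - 1*(-4/11) = 34 + 4/11 = 378/11)
M(187) - f = 378/11 - 1*(-12301) = 378/11 + 12301 = 135689/11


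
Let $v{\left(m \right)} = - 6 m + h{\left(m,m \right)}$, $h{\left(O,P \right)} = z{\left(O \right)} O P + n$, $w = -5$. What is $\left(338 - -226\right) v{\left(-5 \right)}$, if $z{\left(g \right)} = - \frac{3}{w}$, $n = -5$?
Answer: $22560$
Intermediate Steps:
$z{\left(g \right)} = \frac{3}{5}$ ($z{\left(g \right)} = - \frac{3}{-5} = \left(-3\right) \left(- \frac{1}{5}\right) = \frac{3}{5}$)
$h{\left(O,P \right)} = -5 + \frac{3 O P}{5}$ ($h{\left(O,P \right)} = \frac{3 O}{5} P - 5 = \frac{3 O P}{5} - 5 = -5 + \frac{3 O P}{5}$)
$v{\left(m \right)} = -5 - 6 m + \frac{3 m^{2}}{5}$ ($v{\left(m \right)} = - 6 m + \left(-5 + \frac{3 m m}{5}\right) = - 6 m + \left(-5 + \frac{3 m^{2}}{5}\right) = -5 - 6 m + \frac{3 m^{2}}{5}$)
$\left(338 - -226\right) v{\left(-5 \right)} = \left(338 - -226\right) \left(-5 - -30 + \frac{3 \left(-5\right)^{2}}{5}\right) = \left(338 + 226\right) \left(-5 + 30 + \frac{3}{5} \cdot 25\right) = 564 \left(-5 + 30 + 15\right) = 564 \cdot 40 = 22560$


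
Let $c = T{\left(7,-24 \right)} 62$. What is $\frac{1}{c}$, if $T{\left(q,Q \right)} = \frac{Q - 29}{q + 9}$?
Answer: $- \frac{8}{1643} \approx -0.0048691$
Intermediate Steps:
$T{\left(q,Q \right)} = \frac{-29 + Q}{9 + q}$
$c = - \frac{1643}{8}$ ($c = \frac{-29 - 24}{9 + 7} \cdot 62 = \frac{1}{16} \left(-53\right) 62 = \left(- \frac{53}{16}\right) 62 = - \frac{1643}{8} \approx -205.38$)
$\frac{1}{c} = \frac{1}{- \frac{1643}{8}} = - \frac{8}{1643}$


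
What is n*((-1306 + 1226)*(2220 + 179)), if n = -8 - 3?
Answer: 2111120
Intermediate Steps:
n = -11
n*((-1306 + 1226)*(2220 + 179)) = -11*(-1306 + 1226)*(2220 + 179) = -(-880)*2399 = -11*(-191920) = 2111120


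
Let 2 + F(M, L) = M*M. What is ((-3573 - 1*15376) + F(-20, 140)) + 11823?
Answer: -6728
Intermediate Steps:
F(M, L) = -2 + M² (F(M, L) = -2 + M*M = -2 + M²)
((-3573 - 1*15376) + F(-20, 140)) + 11823 = ((-3573 - 1*15376) + (-2 + (-20)²)) + 11823 = ((-3573 - 15376) + (-2 + 400)) + 11823 = (-18949 + 398) + 11823 = -18551 + 11823 = -6728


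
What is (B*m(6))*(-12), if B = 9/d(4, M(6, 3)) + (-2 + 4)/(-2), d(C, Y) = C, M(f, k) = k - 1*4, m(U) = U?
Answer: -90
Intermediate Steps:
M(f, k) = -4 + k (M(f, k) = k - 4 = -4 + k)
B = 5/4 (B = 9/4 + (-2 + 4)/(-2) = 9*(¼) + 2*(-½) = 9/4 - 1 = 5/4 ≈ 1.2500)
(B*m(6))*(-12) = ((5/4)*6)*(-12) = (15/2)*(-12) = -90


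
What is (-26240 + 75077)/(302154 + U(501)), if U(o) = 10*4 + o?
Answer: 48837/302695 ≈ 0.16134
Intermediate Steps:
U(o) = 40 + o
(-26240 + 75077)/(302154 + U(501)) = (-26240 + 75077)/(302154 + (40 + 501)) = 48837/(302154 + 541) = 48837/302695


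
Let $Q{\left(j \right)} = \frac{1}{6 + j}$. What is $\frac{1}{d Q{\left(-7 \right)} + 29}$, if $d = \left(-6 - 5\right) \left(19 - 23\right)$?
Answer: $- \frac{1}{15} \approx -0.066667$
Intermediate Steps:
$d = 44$ ($d = \left(-11\right) \left(-4\right) = 44$)
$\frac{1}{d Q{\left(-7 \right)} + 29} = \frac{1}{\frac{44}{6 - 7} + 29} = \frac{1}{\frac{44}{-1} + 29} = \frac{1}{44 \left(-1\right) + 29} = \frac{1}{-44 + 29} = \frac{1}{-15} = - \frac{1}{15}$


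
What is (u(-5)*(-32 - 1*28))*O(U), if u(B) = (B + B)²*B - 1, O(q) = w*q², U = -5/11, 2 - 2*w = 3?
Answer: -375750/121 ≈ -3105.4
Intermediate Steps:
w = -½ (w = 1 - ½*3 = 1 - 3/2 = -½ ≈ -0.50000)
U = -5/11 (U = -5*1/11 = -5/11 ≈ -0.45455)
O(q) = -q²/2
u(B) = -1 + 4*B³ (u(B) = (2*B)²*B - 1 = (4*B²)*B - 1 = 4*B³ - 1 = -1 + 4*B³)
(u(-5)*(-32 - 1*28))*O(U) = ((-1 + 4*(-5)³)*(-32 - 1*28))*(-(-5/11)²/2) = ((-1 + 4*(-125))*(-32 - 28))*(-½*25/121) = ((-1 - 500)*(-60))*(-25/242) = -501*(-60)*(-25/242) = 30060*(-25/242) = -375750/121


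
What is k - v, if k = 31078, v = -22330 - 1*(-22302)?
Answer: 31106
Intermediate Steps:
v = -28 (v = -22330 + 22302 = -28)
k - v = 31078 - 1*(-28) = 31078 + 28 = 31106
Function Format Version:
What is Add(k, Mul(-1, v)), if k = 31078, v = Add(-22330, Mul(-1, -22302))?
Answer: 31106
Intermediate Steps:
v = -28 (v = Add(-22330, 22302) = -28)
Add(k, Mul(-1, v)) = Add(31078, Mul(-1, -28)) = Add(31078, 28) = 31106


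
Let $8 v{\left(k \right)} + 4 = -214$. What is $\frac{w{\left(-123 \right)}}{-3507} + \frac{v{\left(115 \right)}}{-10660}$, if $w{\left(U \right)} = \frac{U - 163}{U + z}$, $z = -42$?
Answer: $\frac{925061}{448615440} \approx 0.002062$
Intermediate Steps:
$v{\left(k \right)} = - \frac{109}{4}$ ($v{\left(k \right)} = - \frac{1}{2} + \frac{1}{8} \left(-214\right) = - \frac{1}{2} - \frac{107}{4} = - \frac{109}{4}$)
$w{\left(U \right)} = \frac{-163 + U}{-42 + U}$ ($w{\left(U \right)} = \frac{U - 163}{U - 42} = \frac{-163 + U}{-42 + U}$)
$\frac{w{\left(-123 \right)}}{-3507} + \frac{v{\left(115 \right)}}{-10660} = \frac{\frac{1}{-42 - 123} \left(-163 - 123\right)}{-3507} - \frac{109}{4 \left(-10660\right)} = \frac{1}{-165} \left(-286\right) \left(- \frac{1}{3507}\right) - - \frac{109}{42640} = \left(- \frac{1}{165}\right) \left(-286\right) \left(- \frac{1}{3507}\right) + \frac{109}{42640} = \frac{26}{15} \left(- \frac{1}{3507}\right) + \frac{109}{42640} = - \frac{26}{52605} + \frac{109}{42640} = \frac{925061}{448615440}$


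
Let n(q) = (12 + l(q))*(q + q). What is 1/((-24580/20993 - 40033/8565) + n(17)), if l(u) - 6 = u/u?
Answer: 179805045/115103118601 ≈ 0.0015621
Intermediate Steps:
l(u) = 7 (l(u) = 6 + u/u = 6 + 1 = 7)
n(q) = 38*q (n(q) = (12 + 7)*(q + q) = 19*(2*q) = 38*q)
1/((-24580/20993 - 40033/8565) + n(17)) = 1/((-24580/20993 - 40033/8565) + 38*17) = 1/((-24580*1/20993 - 40033*1/8565) + 646) = 1/((-24580/20993 - 40033/8565) + 646) = 1/(-1050940469/179805045 + 646) = 1/(115103118601/179805045) = 179805045/115103118601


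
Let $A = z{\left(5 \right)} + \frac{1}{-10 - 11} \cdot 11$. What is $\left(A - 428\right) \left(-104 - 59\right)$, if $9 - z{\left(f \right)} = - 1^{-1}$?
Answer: $\frac{1432607}{21} \approx 68219.0$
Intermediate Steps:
$z{\left(f \right)} = 10$ ($z{\left(f \right)} = 9 - - 1^{-1} = 9 - \left(-1\right) 1 = 9 - -1 = 9 + 1 = 10$)
$A = \frac{199}{21}$ ($A = 10 + \frac{1}{-10 - 11} \cdot 11 = 10 + \frac{1}{-21} \cdot 11 = 10 - \frac{11}{21} = \frac{199}{21} \approx 9.4762$)
$\left(A - 428\right) \left(-104 - 59\right) = \left(\frac{199}{21} - 428\right) \left(-104 - 59\right) = \left(- \frac{8789}{21}\right) \left(-163\right) = \frac{1432607}{21}$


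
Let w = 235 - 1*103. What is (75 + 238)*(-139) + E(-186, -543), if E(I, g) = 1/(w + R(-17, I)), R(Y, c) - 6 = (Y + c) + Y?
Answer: -3567575/82 ≈ -43507.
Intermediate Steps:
R(Y, c) = 6 + c + 2*Y (R(Y, c) = 6 + ((Y + c) + Y) = 6 + (c + 2*Y) = 6 + c + 2*Y)
w = 132 (w = 235 - 103 = 132)
E(I, g) = 1/(104 + I) (E(I, g) = 1/(132 + (6 + I + 2*(-17))) = 1/(132 + (6 + I - 34)) = 1/(132 + (-28 + I)) = 1/(104 + I))
(75 + 238)*(-139) + E(-186, -543) = (75 + 238)*(-139) + 1/(104 - 186) = 313*(-139) + 1/(-82) = -43507 - 1/82 = -3567575/82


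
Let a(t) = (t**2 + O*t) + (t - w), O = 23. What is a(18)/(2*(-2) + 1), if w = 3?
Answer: -251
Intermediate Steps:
a(t) = -3 + t**2 + 24*t (a(t) = (t**2 + 23*t) + (t - 1*3) = (t**2 + 23*t) + (t - 3) = (t**2 + 23*t) + (-3 + t) = -3 + t**2 + 24*t)
a(18)/(2*(-2) + 1) = (-3 + 18**2 + 24*18)/(2*(-2) + 1) = (-3 + 324 + 432)/(-4 + 1) = 753/(-3) = 753*(-1/3) = -251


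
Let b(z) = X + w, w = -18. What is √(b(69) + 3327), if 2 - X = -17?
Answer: 16*√13 ≈ 57.689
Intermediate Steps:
X = 19 (X = 2 - 1*(-17) = 2 + 17 = 19)
b(z) = 1 (b(z) = 19 - 18 = 1)
√(b(69) + 3327) = √(1 + 3327) = √3328 = 16*√13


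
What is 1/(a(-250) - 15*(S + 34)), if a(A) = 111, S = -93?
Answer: 1/996 ≈ 0.0010040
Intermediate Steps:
1/(a(-250) - 15*(S + 34)) = 1/(111 - 15*(-93 + 34)) = 1/(111 - 15*(-59)) = 1/(111 + 885) = 1/996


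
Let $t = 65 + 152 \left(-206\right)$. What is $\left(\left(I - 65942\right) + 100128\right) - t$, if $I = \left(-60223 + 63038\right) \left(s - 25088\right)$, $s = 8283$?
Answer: $-47240642$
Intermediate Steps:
$I = -47306075$ ($I = \left(-60223 + 63038\right) \left(8283 - 25088\right) = 2815 \left(-16805\right) = -47306075$)
$t = -31247$ ($t = 65 - 31312 = -31247$)
$\left(\left(I - 65942\right) + 100128\right) - t = \left(\left(-47306075 - 65942\right) + 100128\right) - -31247 = \left(-47372017 + 100128\right) + 31247 = -47271889 + 31247 = -47240642$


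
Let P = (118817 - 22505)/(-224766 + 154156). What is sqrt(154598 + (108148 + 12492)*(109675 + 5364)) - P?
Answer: 48156/35305 + 3*sqrt(1542051062) ≈ 1.1781e+5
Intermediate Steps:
P = -48156/35305 (P = 96312/(-70610) = 96312*(-1/70610) = -48156/35305 ≈ -1.3640)
sqrt(154598 + (108148 + 12492)*(109675 + 5364)) - P = sqrt(154598 + (108148 + 12492)*(109675 + 5364)) - 1*(-48156/35305) = sqrt(154598 + 120640*115039) + 48156/35305 = sqrt(154598 + 13878304960) + 48156/35305 = sqrt(13878459558) + 48156/35305 = 3*sqrt(1542051062) + 48156/35305 = 48156/35305 + 3*sqrt(1542051062)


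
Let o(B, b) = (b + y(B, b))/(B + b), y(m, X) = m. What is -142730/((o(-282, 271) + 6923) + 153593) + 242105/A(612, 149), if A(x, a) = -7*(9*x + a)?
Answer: -6359133365/908044669 ≈ -7.0031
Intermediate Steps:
o(B, b) = 1 (o(B, b) = (b + B)/(B + b) = (B + b)/(B + b) = 1)
A(x, a) = -63*x - 7*a (A(x, a) = -7*(a + 9*x) = -63*x - 7*a)
-142730/((o(-282, 271) + 6923) + 153593) + 242105/A(612, 149) = -142730/((1 + 6923) + 153593) + 242105/(-63*612 - 7*149) = -142730/(6924 + 153593) + 242105/(-38556 - 1043) = -142730/160517 + 242105/(-39599) = -142730*1/160517 + 242105*(-1/39599) = -20390/22931 - 242105/39599 = -6359133365/908044669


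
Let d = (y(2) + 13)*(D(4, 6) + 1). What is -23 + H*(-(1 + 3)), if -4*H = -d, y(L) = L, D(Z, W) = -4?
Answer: 22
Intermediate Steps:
d = -45 (d = (2 + 13)*(-4 + 1) = 15*(-3) = -45)
H = -45/4 (H = -(-1)*(-45)/4 = -1/4*45 = -45/4 ≈ -11.250)
-23 + H*(-(1 + 3)) = -23 - (-45)*(1 + 3)/4 = -23 - (-45)*4/4 = -23 - 45/4*(-4) = -23 + 45 = 22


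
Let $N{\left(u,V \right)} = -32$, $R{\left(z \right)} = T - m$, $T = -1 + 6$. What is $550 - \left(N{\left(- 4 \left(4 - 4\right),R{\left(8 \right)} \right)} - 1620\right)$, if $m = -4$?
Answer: $2202$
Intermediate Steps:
$T = 5$
$R{\left(z \right)} = 9$ ($R{\left(z \right)} = 5 - -4 = 5 + 4 = 9$)
$550 - \left(N{\left(- 4 \left(4 - 4\right),R{\left(8 \right)} \right)} - 1620\right) = 550 - \left(-32 - 1620\right) = 550 - -1652 = 550 + 1652 = 2202$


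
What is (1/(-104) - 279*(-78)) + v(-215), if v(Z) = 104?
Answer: 2274063/104 ≈ 21866.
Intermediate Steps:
(1/(-104) - 279*(-78)) + v(-215) = (1/(-104) - 279*(-78)) + 104 = (-1/104 + 21762) + 104 = 2263247/104 + 104 = 2274063/104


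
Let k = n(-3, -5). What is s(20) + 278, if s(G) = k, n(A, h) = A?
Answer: 275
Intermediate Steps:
k = -3
s(G) = -3
s(20) + 278 = -3 + 278 = 275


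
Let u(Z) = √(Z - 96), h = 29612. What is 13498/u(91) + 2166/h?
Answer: 1083/14806 - 13498*I*√5/5 ≈ 0.073146 - 6036.5*I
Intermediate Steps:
u(Z) = √(-96 + Z)
13498/u(91) + 2166/h = 13498/(√(-96 + 91)) + 2166/29612 = 13498/(√(-5)) + 2166*(1/29612) = 13498/((I*√5)) + 1083/14806 = 13498*(-I*√5/5) + 1083/14806 = -13498*I*√5/5 + 1083/14806 = 1083/14806 - 13498*I*√5/5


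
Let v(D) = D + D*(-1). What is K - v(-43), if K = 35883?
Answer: 35883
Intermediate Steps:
v(D) = 0 (v(D) = D - D = 0)
K - v(-43) = 35883 - 1*0 = 35883 + 0 = 35883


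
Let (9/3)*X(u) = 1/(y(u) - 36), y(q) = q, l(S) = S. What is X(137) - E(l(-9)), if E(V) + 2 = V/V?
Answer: 304/303 ≈ 1.0033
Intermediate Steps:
E(V) = -1 (E(V) = -2 + V/V = -2 + 1 = -1)
X(u) = 1/(3*(-36 + u)) (X(u) = 1/(3*(u - 36)) = 1/(3*(-36 + u)))
X(137) - E(l(-9)) = 1/(3*(-36 + 137)) - 1*(-1) = (1/3)/101 + 1 = (1/3)*(1/101) + 1 = 1/303 + 1 = 304/303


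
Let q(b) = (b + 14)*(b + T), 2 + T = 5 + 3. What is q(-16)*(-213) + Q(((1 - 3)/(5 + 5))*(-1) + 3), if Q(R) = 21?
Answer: -4239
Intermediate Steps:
T = 6 (T = -2 + (5 + 3) = -2 + 8 = 6)
q(b) = (6 + b)*(14 + b) (q(b) = (b + 14)*(b + 6) = (14 + b)*(6 + b) = (6 + b)*(14 + b))
q(-16)*(-213) + Q(((1 - 3)/(5 + 5))*(-1) + 3) = (84 + (-16)² + 20*(-16))*(-213) + 21 = (84 + 256 - 320)*(-213) + 21 = 20*(-213) + 21 = -4260 + 21 = -4239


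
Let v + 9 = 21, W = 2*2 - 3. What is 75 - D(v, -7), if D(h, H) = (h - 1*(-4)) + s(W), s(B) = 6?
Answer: 53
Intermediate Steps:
W = 1 (W = 4 - 3 = 1)
v = 12 (v = -9 + 21 = 12)
D(h, H) = 10 + h (D(h, H) = (h - 1*(-4)) + 6 = (h + 4) + 6 = (4 + h) + 6 = 10 + h)
75 - D(v, -7) = 75 - (10 + 12) = 75 - 1*22 = 75 - 22 = 53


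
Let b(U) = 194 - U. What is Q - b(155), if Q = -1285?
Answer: -1324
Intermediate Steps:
Q - b(155) = -1285 - (194 - 1*155) = -1285 - (194 - 155) = -1285 - 1*39 = -1285 - 39 = -1324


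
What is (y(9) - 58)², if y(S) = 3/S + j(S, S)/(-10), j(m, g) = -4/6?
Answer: 82944/25 ≈ 3317.8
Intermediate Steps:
j(m, g) = -⅔ (j(m, g) = -4*⅙ = -⅔)
y(S) = 1/15 + 3/S (y(S) = 3/S - ⅔/(-10) = 3/S - ⅔*(-⅒) = 3/S + 1/15 = 1/15 + 3/S)
(y(9) - 58)² = ((1/15)*(45 + 9)/9 - 58)² = ((1/15)*(⅑)*54 - 58)² = (⅖ - 58)² = (-288/5)² = 82944/25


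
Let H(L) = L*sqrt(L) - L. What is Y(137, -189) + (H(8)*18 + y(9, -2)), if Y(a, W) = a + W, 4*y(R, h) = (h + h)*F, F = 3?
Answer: -199 + 288*sqrt(2) ≈ 208.29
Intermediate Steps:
y(R, h) = 3*h/2 (y(R, h) = ((h + h)*3)/4 = ((2*h)*3)/4 = (6*h)/4 = 3*h/2)
H(L) = L**(3/2) - L
Y(a, W) = W + a
Y(137, -189) + (H(8)*18 + y(9, -2)) = (-189 + 137) + ((8**(3/2) - 1*8)*18 + (3/2)*(-2)) = -52 + ((16*sqrt(2) - 8)*18 - 3) = -52 + ((-8 + 16*sqrt(2))*18 - 3) = -52 + ((-144 + 288*sqrt(2)) - 3) = -52 + (-147 + 288*sqrt(2)) = -199 + 288*sqrt(2)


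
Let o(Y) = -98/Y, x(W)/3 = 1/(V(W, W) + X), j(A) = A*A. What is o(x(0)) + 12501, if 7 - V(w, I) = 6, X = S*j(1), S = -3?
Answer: 37699/3 ≈ 12566.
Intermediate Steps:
j(A) = A²
X = -3 (X = -3*1² = -3*1 = -3)
V(w, I) = 1 (V(w, I) = 7 - 1*6 = 7 - 6 = 1)
x(W) = -3/2 (x(W) = 3/(1 - 3) = 3/(-2) = 3*(-½) = -3/2)
o(x(0)) + 12501 = -98/(-3/2) + 12501 = -98*(-⅔) + 12501 = 196/3 + 12501 = 37699/3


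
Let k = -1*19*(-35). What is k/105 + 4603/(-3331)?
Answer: 49480/9993 ≈ 4.9515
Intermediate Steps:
k = 665 (k = -19*(-35) = 665)
k/105 + 4603/(-3331) = 665/105 + 4603/(-3331) = 665*(1/105) + 4603*(-1/3331) = 19/3 - 4603/3331 = 49480/9993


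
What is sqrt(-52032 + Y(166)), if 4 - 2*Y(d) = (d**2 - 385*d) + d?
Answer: 4*I*sqrt(2121) ≈ 184.22*I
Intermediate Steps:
Y(d) = 2 + 192*d - d**2/2 (Y(d) = 2 - ((d**2 - 385*d) + d)/2 = 2 - (d**2 - 384*d)/2 = 2 + (192*d - d**2/2) = 2 + 192*d - d**2/2)
sqrt(-52032 + Y(166)) = sqrt(-52032 + (2 + 192*166 - 1/2*166**2)) = sqrt(-52032 + (2 + 31872 - 1/2*27556)) = sqrt(-52032 + (2 + 31872 - 13778)) = sqrt(-52032 + 18096) = sqrt(-33936) = 4*I*sqrt(2121)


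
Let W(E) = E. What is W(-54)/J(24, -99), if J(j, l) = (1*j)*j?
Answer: -3/32 ≈ -0.093750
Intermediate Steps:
J(j, l) = j² (J(j, l) = j*j = j²)
W(-54)/J(24, -99) = -54/(24²) = -54/576 = -54*1/576 = -3/32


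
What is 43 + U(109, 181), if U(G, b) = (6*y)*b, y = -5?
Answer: -5387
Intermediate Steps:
U(G, b) = -30*b (U(G, b) = (6*(-5))*b = -30*b)
43 + U(109, 181) = 43 - 30*181 = 43 - 5430 = -5387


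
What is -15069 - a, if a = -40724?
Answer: 25655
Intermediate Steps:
-15069 - a = -15069 - 1*(-40724) = -15069 + 40724 = 25655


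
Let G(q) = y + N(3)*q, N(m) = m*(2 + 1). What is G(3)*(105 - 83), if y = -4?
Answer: 506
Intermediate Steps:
N(m) = 3*m (N(m) = m*3 = 3*m)
G(q) = -4 + 9*q (G(q) = -4 + (3*3)*q = -4 + 9*q)
G(3)*(105 - 83) = (-4 + 9*3)*(105 - 83) = (-4 + 27)*22 = 23*22 = 506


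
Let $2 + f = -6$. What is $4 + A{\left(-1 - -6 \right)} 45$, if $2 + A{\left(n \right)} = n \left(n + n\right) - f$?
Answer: $2524$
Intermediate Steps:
$f = -8$ ($f = -2 - 6 = -8$)
$A{\left(n \right)} = 6 + 2 n^{2}$ ($A{\left(n \right)} = -2 + \left(n \left(n + n\right) - -8\right) = -2 + \left(n 2 n + 8\right) = -2 + \left(2 n^{2} + 8\right) = -2 + \left(8 + 2 n^{2}\right) = 6 + 2 n^{2}$)
$4 + A{\left(-1 - -6 \right)} 45 = 4 + \left(6 + 2 \left(-1 - -6\right)^{2}\right) 45 = 4 + \left(6 + 2 \left(-1 + 6\right)^{2}\right) 45 = 4 + \left(6 + 2 \cdot 5^{2}\right) 45 = 4 + \left(6 + 2 \cdot 25\right) 45 = 4 + \left(6 + 50\right) 45 = 4 + 56 \cdot 45 = 4 + 2520 = 2524$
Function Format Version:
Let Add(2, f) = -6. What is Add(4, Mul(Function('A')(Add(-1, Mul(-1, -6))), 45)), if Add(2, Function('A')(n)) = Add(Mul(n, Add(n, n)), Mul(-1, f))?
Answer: 2524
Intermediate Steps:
f = -8 (f = Add(-2, -6) = -8)
Function('A')(n) = Add(6, Mul(2, Pow(n, 2))) (Function('A')(n) = Add(-2, Add(Mul(n, Add(n, n)), Mul(-1, -8))) = Add(-2, Add(Mul(n, Mul(2, n)), 8)) = Add(-2, Add(Mul(2, Pow(n, 2)), 8)) = Add(-2, Add(8, Mul(2, Pow(n, 2)))) = Add(6, Mul(2, Pow(n, 2))))
Add(4, Mul(Function('A')(Add(-1, Mul(-1, -6))), 45)) = Add(4, Mul(Add(6, Mul(2, Pow(Add(-1, Mul(-1, -6)), 2))), 45)) = Add(4, Mul(Add(6, Mul(2, Pow(Add(-1, 6), 2))), 45)) = Add(4, Mul(Add(6, Mul(2, Pow(5, 2))), 45)) = Add(4, Mul(Add(6, Mul(2, 25)), 45)) = Add(4, Mul(Add(6, 50), 45)) = Add(4, Mul(56, 45)) = Add(4, 2520) = 2524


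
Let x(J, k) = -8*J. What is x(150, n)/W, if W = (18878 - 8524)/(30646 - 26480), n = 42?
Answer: -2499600/5177 ≈ -482.83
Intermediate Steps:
W = 5177/2083 (W = 10354/4166 = 10354*(1/4166) = 5177/2083 ≈ 2.4854)
x(150, n)/W = (-8*150)/(5177/2083) = -1200*2083/5177 = -2499600/5177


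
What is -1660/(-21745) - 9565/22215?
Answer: -6844561/19322607 ≈ -0.35423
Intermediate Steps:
-1660/(-21745) - 9565/22215 = -1660*(-1/21745) - 9565*1/22215 = 332/4349 - 1913/4443 = -6844561/19322607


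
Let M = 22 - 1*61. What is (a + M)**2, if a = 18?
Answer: 441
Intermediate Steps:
M = -39 (M = 22 - 61 = -39)
(a + M)**2 = (18 - 39)**2 = (-21)**2 = 441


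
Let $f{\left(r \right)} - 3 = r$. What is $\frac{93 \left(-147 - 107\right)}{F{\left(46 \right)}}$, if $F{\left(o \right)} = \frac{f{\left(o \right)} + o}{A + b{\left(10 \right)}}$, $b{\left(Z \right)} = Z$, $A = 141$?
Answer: $- \frac{3566922}{95} \approx -37547.0$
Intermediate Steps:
$f{\left(r \right)} = 3 + r$
$F{\left(o \right)} = \frac{3}{151} + \frac{2 o}{151}$ ($F{\left(o \right)} = \frac{\left(3 + o\right) + o}{141 + 10} = \frac{3 + 2 o}{151} = \left(3 + 2 o\right) \frac{1}{151} = \frac{3}{151} + \frac{2 o}{151}$)
$\frac{93 \left(-147 - 107\right)}{F{\left(46 \right)}} = \frac{93 \left(-147 - 107\right)}{\frac{3}{151} + \frac{2}{151} \cdot 46} = \frac{93 \left(-254\right)}{\frac{3}{151} + \frac{92}{151}} = - \frac{23622}{\frac{95}{151}} = \left(-23622\right) \frac{151}{95} = - \frac{3566922}{95}$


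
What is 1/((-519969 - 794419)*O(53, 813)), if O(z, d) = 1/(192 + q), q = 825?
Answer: -1017/1314388 ≈ -0.00077374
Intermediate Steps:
O(z, d) = 1/1017 (O(z, d) = 1/(192 + 825) = 1/1017)
1/((-519969 - 794419)*O(53, 813)) = 1/((-519969 - 794419)*(1/1017)) = 1017/(-1314388) = -1/1314388*1017 = -1017/1314388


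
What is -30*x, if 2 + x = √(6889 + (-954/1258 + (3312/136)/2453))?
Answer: 60 - 30*√16398547716181510/1542937 ≈ -2429.9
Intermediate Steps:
x = -2 + √16398547716181510/1542937 (x = -2 + √(6889 + (-954/1258 + (3312/136)/2453)) = -2 + √(6889 + (-954*1/1258 + (3312*(1/136))*(1/2453))) = -2 + √(6889 + (-477/629 + (414/17)*(1/2453))) = -2 + √(6889 + (-477/629 + 414/41701)) = -2 + √(6889 - 1154763/1542937) = -2 + √(10628138230/1542937) = -2 + √16398547716181510/1542937 ≈ 80.995)
-30*x = -30*(-2 + √16398547716181510/1542937) = 60 - 30*√16398547716181510/1542937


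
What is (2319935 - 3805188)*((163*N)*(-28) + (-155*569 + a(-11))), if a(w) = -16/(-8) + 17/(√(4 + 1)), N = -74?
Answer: -370634489379 - 25249301*√5/5 ≈ -3.7065e+11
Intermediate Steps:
a(w) = 2 + 17*√5/5 (a(w) = -16*(-⅛) + 17/(√5) = 2 + 17*(√5/5) = 2 + 17*√5/5)
(2319935 - 3805188)*((163*N)*(-28) + (-155*569 + a(-11))) = (2319935 - 3805188)*((163*(-74))*(-28) + (-155*569 + (2 + 17*√5/5))) = -1485253*(-12062*(-28) + (-88195 + (2 + 17*√5/5))) = -1485253*(337736 + (-88193 + 17*√5/5)) = -1485253*(249543 + 17*√5/5) = -370634489379 - 25249301*√5/5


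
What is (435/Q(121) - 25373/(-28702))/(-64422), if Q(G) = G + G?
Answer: -4656409/111866934762 ≈ -4.1625e-5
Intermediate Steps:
Q(G) = 2*G
(435/Q(121) - 25373/(-28702))/(-64422) = (435/((2*121)) - 25373/(-28702))/(-64422) = (435/242 - 25373*(-1/28702))*(-1/64422) = (435*(1/242) + 25373/28702)*(-1/64422) = (435/242 + 25373/28702)*(-1/64422) = (4656409/1736471)*(-1/64422) = -4656409/111866934762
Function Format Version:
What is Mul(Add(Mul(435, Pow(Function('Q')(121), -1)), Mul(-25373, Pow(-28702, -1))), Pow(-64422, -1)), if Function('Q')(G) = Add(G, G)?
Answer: Rational(-4656409, 111866934762) ≈ -4.1625e-5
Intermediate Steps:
Function('Q')(G) = Mul(2, G)
Mul(Add(Mul(435, Pow(Function('Q')(121), -1)), Mul(-25373, Pow(-28702, -1))), Pow(-64422, -1)) = Mul(Add(Mul(435, Pow(Mul(2, 121), -1)), Mul(-25373, Pow(-28702, -1))), Pow(-64422, -1)) = Mul(Add(Mul(435, Pow(242, -1)), Mul(-25373, Rational(-1, 28702))), Rational(-1, 64422)) = Mul(Add(Mul(435, Rational(1, 242)), Rational(25373, 28702)), Rational(-1, 64422)) = Mul(Add(Rational(435, 242), Rational(25373, 28702)), Rational(-1, 64422)) = Mul(Rational(4656409, 1736471), Rational(-1, 64422)) = Rational(-4656409, 111866934762)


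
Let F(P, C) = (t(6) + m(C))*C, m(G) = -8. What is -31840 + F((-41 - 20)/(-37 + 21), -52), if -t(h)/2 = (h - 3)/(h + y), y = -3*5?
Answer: -94376/3 ≈ -31459.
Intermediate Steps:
y = -15
t(h) = -2*(-3 + h)/(-15 + h) (t(h) = -2*(h - 3)/(h - 15) = -2*(-3 + h)/(-15 + h))
F(P, C) = -22*C/3 (F(P, C) = (2*(3 - 1*6)/(-15 + 6) - 8)*C = (2*(3 - 6)/(-9) - 8)*C = (2*(-⅑)*(-3) - 8)*C = (⅔ - 8)*C = -22*C/3)
-31840 + F((-41 - 20)/(-37 + 21), -52) = -31840 - 22/3*(-52) = -31840 + 1144/3 = -94376/3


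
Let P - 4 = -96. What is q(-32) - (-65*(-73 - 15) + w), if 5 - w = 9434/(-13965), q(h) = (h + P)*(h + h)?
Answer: 30867181/13965 ≈ 2210.3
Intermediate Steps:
P = -92 (P = 4 - 96 = -92)
q(h) = 2*h*(-92 + h) (q(h) = (h - 92)*(h + h) = (-92 + h)*(2*h) = 2*h*(-92 + h))
w = 79259/13965 (w = 5 - 9434/(-13965) = 5 - 9434*(-1)/13965 = 5 - 1*(-9434/13965) = 5 + 9434/13965 = 79259/13965 ≈ 5.6755)
q(-32) - (-65*(-73 - 15) + w) = 2*(-32)*(-92 - 32) - (-65*(-73 - 15) + 79259/13965) = 2*(-32)*(-124) - (-65*(-88) + 79259/13965) = 7936 - (5720 + 79259/13965) = 7936 - 1*79959059/13965 = 7936 - 79959059/13965 = 30867181/13965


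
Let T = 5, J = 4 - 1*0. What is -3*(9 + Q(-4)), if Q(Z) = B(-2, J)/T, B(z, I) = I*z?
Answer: -111/5 ≈ -22.200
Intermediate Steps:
J = 4 (J = 4 + 0 = 4)
Q(Z) = -8/5 (Q(Z) = (4*(-2))/5 = -8*1/5 = -8/5)
-3*(9 + Q(-4)) = -3*(9 - 8/5) = -3*37/5 = -111/5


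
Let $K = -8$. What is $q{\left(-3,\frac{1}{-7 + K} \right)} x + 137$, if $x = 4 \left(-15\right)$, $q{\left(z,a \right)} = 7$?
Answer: $-283$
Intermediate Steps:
$x = -60$
$q{\left(-3,\frac{1}{-7 + K} \right)} x + 137 = 7 \left(-60\right) + 137 = -420 + 137 = -283$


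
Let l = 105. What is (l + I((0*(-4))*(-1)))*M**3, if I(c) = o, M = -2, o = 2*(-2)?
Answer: -808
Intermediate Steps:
o = -4
I(c) = -4
(l + I((0*(-4))*(-1)))*M**3 = (105 - 4)*(-2)**3 = 101*(-8) = -808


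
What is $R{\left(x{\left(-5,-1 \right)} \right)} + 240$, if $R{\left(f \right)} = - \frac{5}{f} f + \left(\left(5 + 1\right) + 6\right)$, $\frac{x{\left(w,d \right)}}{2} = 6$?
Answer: $247$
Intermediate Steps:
$x{\left(w,d \right)} = 12$ ($x{\left(w,d \right)} = 2 \cdot 6 = 12$)
$R{\left(f \right)} = 7$ ($R{\left(f \right)} = -5 + \left(6 + 6\right) = -5 + 12 = 7$)
$R{\left(x{\left(-5,-1 \right)} \right)} + 240 = 7 + 240 = 247$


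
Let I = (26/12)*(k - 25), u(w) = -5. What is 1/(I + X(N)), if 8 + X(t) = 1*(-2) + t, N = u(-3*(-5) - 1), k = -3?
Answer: -3/227 ≈ -0.013216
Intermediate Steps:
I = -182/3 (I = (26/12)*(-3 - 25) = (26*(1/12))*(-28) = (13/6)*(-28) = -182/3 ≈ -60.667)
N = -5
X(t) = -10 + t (X(t) = -8 + (1*(-2) + t) = -8 + (-2 + t) = -10 + t)
1/(I + X(N)) = 1/(-182/3 + (-10 - 5)) = 1/(-182/3 - 15) = 1/(-227/3) = -3/227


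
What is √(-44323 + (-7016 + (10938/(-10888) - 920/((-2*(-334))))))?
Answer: I*√10609055892099505/454574 ≈ 226.59*I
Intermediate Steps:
√(-44323 + (-7016 + (10938/(-10888) - 920/((-2*(-334)))))) = √(-44323 + (-7016 + (10938*(-1/10888) - 920/668))) = √(-44323 + (-7016 + (-5469/5444 - 920*1/668))) = √(-44323 + (-7016 + (-5469/5444 - 230/167))) = √(-44323 + (-7016 - 2165443/909148)) = √(-44323 - 6380747811/909148) = √(-46676914615/909148) = I*√10609055892099505/454574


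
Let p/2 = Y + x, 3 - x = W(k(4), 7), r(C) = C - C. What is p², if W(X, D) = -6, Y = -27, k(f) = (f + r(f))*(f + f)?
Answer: 1296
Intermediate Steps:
r(C) = 0
k(f) = 2*f² (k(f) = (f + 0)*(f + f) = f*(2*f) = 2*f²)
x = 9 (x = 3 - 1*(-6) = 3 + 6 = 9)
p = -36 (p = 2*(-27 + 9) = 2*(-18) = -36)
p² = (-36)² = 1296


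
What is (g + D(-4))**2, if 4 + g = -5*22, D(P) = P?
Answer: 13924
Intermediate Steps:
g = -114 (g = -4 - 5*22 = -4 - 110 = -114)
(g + D(-4))**2 = (-114 - 4)**2 = (-118)**2 = 13924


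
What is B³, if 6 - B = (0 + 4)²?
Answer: -1000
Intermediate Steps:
B = -10 (B = 6 - (0 + 4)² = 6 - 1*4² = 6 - 1*16 = 6 - 16 = -10)
B³ = (-10)³ = -1000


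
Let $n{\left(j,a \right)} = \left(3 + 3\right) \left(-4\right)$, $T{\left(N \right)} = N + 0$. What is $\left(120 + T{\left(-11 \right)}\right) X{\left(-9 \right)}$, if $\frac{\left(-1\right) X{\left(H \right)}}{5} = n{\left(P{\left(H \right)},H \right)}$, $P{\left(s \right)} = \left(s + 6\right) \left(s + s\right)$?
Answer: $13080$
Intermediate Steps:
$T{\left(N \right)} = N$
$P{\left(s \right)} = 2 s \left(6 + s\right)$ ($P{\left(s \right)} = \left(6 + s\right) 2 s = 2 s \left(6 + s\right)$)
$n{\left(j,a \right)} = -24$ ($n{\left(j,a \right)} = 6 \left(-4\right) = -24$)
$X{\left(H \right)} = 120$ ($X{\left(H \right)} = \left(-5\right) \left(-24\right) = 120$)
$\left(120 + T{\left(-11 \right)}\right) X{\left(-9 \right)} = \left(120 - 11\right) 120 = 109 \cdot 120 = 13080$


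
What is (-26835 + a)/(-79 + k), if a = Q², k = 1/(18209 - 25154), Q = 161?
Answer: 3173865/274328 ≈ 11.570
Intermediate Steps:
k = -1/6945 (k = 1/(-6945) = -1/6945 ≈ -0.00014399)
a = 25921 (a = 161² = 25921)
(-26835 + a)/(-79 + k) = (-26835 + 25921)/(-79 - 1/6945) = -914/(-548656/6945) = -914*(-6945/548656) = 3173865/274328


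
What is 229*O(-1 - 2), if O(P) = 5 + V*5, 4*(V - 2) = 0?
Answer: 3435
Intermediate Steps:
V = 2 (V = 2 + (¼)*0 = 2 + 0 = 2)
O(P) = 15 (O(P) = 5 + 2*5 = 5 + 10 = 15)
229*O(-1 - 2) = 229*15 = 3435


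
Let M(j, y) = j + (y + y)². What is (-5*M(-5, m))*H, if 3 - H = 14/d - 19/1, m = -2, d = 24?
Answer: -14135/12 ≈ -1177.9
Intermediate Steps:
M(j, y) = j + 4*y² (M(j, y) = j + (2*y)² = j + 4*y²)
H = 257/12 (H = 3 - (14/24 - 19/1) = 3 - (14*(1/24) - 19*1) = 3 - (7/12 - 19) = 3 - 1*(-221/12) = 3 + 221/12 = 257/12 ≈ 21.417)
(-5*M(-5, m))*H = -5*(-5 + 4*(-2)²)*(257/12) = -5*(-5 + 4*4)*(257/12) = -5*(-5 + 16)*(257/12) = -5*11*(257/12) = -55*257/12 = -14135/12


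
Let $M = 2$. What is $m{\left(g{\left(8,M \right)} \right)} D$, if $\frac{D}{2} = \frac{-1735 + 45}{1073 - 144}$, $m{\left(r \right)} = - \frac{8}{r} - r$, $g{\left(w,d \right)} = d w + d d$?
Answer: $\frac{68952}{929} \approx 74.222$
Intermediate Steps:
$g{\left(w,d \right)} = d^{2} + d w$ ($g{\left(w,d \right)} = d w + d^{2} = d^{2} + d w$)
$m{\left(r \right)} = - r - \frac{8}{r}$
$D = - \frac{3380}{929}$ ($D = 2 \frac{-1735 + 45}{1073 - 144} = 2 \left(- \frac{1690}{929}\right) = - \frac{3380}{929} \approx -3.6383$)
$m{\left(g{\left(8,M \right)} \right)} D = \left(- 2 \left(2 + 8\right) - \frac{8}{2 \left(2 + 8\right)}\right) \left(- \frac{3380}{929}\right) = \left(- 2 \cdot 10 - \frac{8}{2 \cdot 10}\right) \left(- \frac{3380}{929}\right) = \left(\left(-1\right) 20 - \frac{8}{20}\right) \left(- \frac{3380}{929}\right) = \left(-20 - \frac{2}{5}\right) \left(- \frac{3380}{929}\right) = \left(- \frac{102}{5}\right) \left(- \frac{3380}{929}\right) = \frac{68952}{929}$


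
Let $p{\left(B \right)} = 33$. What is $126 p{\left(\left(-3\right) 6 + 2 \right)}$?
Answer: $4158$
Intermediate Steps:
$126 p{\left(\left(-3\right) 6 + 2 \right)} = 126 \cdot 33 = 4158$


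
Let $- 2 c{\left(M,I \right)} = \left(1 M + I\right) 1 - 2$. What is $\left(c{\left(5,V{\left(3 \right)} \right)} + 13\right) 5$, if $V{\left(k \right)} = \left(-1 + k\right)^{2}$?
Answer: $\frac{95}{2} \approx 47.5$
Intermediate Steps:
$c{\left(M,I \right)} = 1 - \frac{I}{2} - \frac{M}{2}$ ($c{\left(M,I \right)} = - \frac{\left(1 M + I\right) 1 - 2}{2} = - \frac{\left(M + I\right) 1 - 2}{2} = - \frac{\left(I + M\right) 1 - 2}{2} = - \frac{\left(I + M\right) - 2}{2} = - \frac{-2 + I + M}{2} = 1 - \frac{I}{2} - \frac{M}{2}$)
$\left(c{\left(5,V{\left(3 \right)} \right)} + 13\right) 5 = \left(\left(1 - \frac{\left(-1 + 3\right)^{2}}{2} - \frac{5}{2}\right) + 13\right) 5 = \left(\left(1 - \frac{2^{2}}{2} - \frac{5}{2}\right) + 13\right) 5 = \left(\left(1 - 2 - \frac{5}{2}\right) + 13\right) 5 = \left(- \frac{7}{2} + 13\right) 5 = \frac{19}{2} \cdot 5 = \frac{95}{2}$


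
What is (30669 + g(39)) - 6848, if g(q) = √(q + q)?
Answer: 23821 + √78 ≈ 23830.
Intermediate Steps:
g(q) = √2*√q (g(q) = √(2*q) = √2*√q)
(30669 + g(39)) - 6848 = (30669 + √2*√39) - 6848 = (30669 + √78) - 6848 = 23821 + √78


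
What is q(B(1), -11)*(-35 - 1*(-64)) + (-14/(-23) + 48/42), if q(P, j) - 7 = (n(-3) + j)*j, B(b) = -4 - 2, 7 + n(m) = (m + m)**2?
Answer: -891497/161 ≈ -5537.3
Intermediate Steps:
n(m) = -7 + 4*m**2 (n(m) = -7 + (m + m)**2 = -7 + (2*m)**2 = -7 + 4*m**2)
B(b) = -6
q(P, j) = 7 + j*(29 + j) (q(P, j) = 7 + ((-7 + 4*(-3)**2) + j)*j = 7 + ((-7 + 4*9) + j)*j = 7 + ((-7 + 36) + j)*j = 7 + (29 + j)*j = 7 + j*(29 + j))
q(B(1), -11)*(-35 - 1*(-64)) + (-14/(-23) + 48/42) = (7 + (-11)**2 + 29*(-11))*(-35 - 1*(-64)) + (-14/(-23) + 48/42) = (7 + 121 - 319)*(-35 + 64) + (-14*(-1/23) + 48*(1/42)) = -191*29 + (14/23 + 8/7) = -5539 + 282/161 = -891497/161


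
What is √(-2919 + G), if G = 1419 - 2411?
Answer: I*√3911 ≈ 62.538*I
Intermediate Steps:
G = -992
√(-2919 + G) = √(-2919 - 992) = √(-3911) = I*√3911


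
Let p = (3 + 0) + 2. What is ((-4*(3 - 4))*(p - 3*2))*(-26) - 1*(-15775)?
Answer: 15879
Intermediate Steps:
p = 5 (p = 3 + 2 = 5)
((-4*(3 - 4))*(p - 3*2))*(-26) - 1*(-15775) = ((-4*(3 - 4))*(5 - 3*2))*(-26) - 1*(-15775) = ((-4*(-1))*(5 - 6))*(-26) + 15775 = (4*(-1))*(-26) + 15775 = -4*(-26) + 15775 = 104 + 15775 = 15879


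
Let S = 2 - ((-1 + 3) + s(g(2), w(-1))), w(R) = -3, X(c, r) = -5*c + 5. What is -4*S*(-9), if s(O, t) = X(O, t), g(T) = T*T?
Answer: 540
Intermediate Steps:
g(T) = T**2
X(c, r) = 5 - 5*c
s(O, t) = 5 - 5*O
S = 15 (S = 2 - ((-1 + 3) + (5 - 5*2**2)) = 2 - (2 + (5 - 5*4)) = 2 - (2 + (5 - 20)) = 2 - (2 - 15) = 2 - 1*(-13) = 2 + 13 = 15)
-4*S*(-9) = -4*15*(-9) = -60*(-9) = 540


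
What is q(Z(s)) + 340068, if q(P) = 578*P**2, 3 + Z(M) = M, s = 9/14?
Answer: 33641385/98 ≈ 3.4328e+5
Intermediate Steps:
s = 9/14 (s = 9*(1/14) = 9/14 ≈ 0.64286)
Z(M) = -3 + M
q(Z(s)) + 340068 = 578*(-3 + 9/14)**2 + 340068 = 578*(-33/14)**2 + 340068 = 578*(1089/196) + 340068 = 314721/98 + 340068 = 33641385/98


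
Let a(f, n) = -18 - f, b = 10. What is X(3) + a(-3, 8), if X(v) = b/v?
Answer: -35/3 ≈ -11.667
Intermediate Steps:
X(v) = 10/v
X(3) + a(-3, 8) = 10/3 + (-18 - 1*(-3)) = 10*(⅓) + (-18 + 3) = 10/3 - 15 = -35/3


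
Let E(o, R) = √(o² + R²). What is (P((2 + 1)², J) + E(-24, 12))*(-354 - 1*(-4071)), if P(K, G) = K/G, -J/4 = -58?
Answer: 33453/232 + 44604*√5 ≈ 99882.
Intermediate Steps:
J = 232 (J = -4*(-58) = 232)
E(o, R) = √(R² + o²)
(P((2 + 1)², J) + E(-24, 12))*(-354 - 1*(-4071)) = ((2 + 1)²/232 + √(12² + (-24)²))*(-354 - 1*(-4071)) = (3²*(1/232) + √(144 + 576))*(-354 + 4071) = (9*(1/232) + √720)*3717 = (9/232 + 12*√5)*3717 = 33453/232 + 44604*√5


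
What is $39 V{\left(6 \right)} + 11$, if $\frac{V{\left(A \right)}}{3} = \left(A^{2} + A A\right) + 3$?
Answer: $8786$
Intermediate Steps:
$V{\left(A \right)} = 9 + 6 A^{2}$ ($V{\left(A \right)} = 3 \left(\left(A^{2} + A A\right) + 3\right) = 3 \left(\left(A^{2} + A^{2}\right) + 3\right) = 3 \left(2 A^{2} + 3\right) = 3 \left(3 + 2 A^{2}\right) = 9 + 6 A^{2}$)
$39 V{\left(6 \right)} + 11 = 39 \left(9 + 6 \cdot 6^{2}\right) + 11 = 39 \left(9 + 6 \cdot 36\right) + 11 = 39 \left(9 + 216\right) + 11 = 39 \cdot 225 + 11 = 8775 + 11 = 8786$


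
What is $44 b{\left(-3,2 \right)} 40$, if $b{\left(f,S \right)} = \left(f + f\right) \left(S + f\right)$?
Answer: $10560$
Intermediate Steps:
$b{\left(f,S \right)} = 2 f \left(S + f\right)$
$44 b{\left(-3,2 \right)} 40 = 44 \cdot 2 \left(-3\right) \left(2 - 3\right) 40 = 44 \cdot 2 \left(-3\right) \left(-1\right) 40 = 44 \cdot 6 \cdot 40 = 264 \cdot 40 = 10560$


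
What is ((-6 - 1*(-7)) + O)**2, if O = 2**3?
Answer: 81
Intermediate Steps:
O = 8
((-6 - 1*(-7)) + O)**2 = ((-6 - 1*(-7)) + 8)**2 = ((-6 + 7) + 8)**2 = (1 + 8)**2 = 9**2 = 81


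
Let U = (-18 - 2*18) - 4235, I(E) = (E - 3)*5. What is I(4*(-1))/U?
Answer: 35/4289 ≈ 0.0081604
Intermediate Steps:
I(E) = -15 + 5*E (I(E) = (-3 + E)*5 = -15 + 5*E)
U = -4289 (U = (-18 - 36) - 4235 = -54 - 4235 = -4289)
I(4*(-1))/U = (-15 + 5*(4*(-1)))/(-4289) = (-15 + 5*(-4))*(-1/4289) = (-15 - 20)*(-1/4289) = -35*(-1/4289) = 35/4289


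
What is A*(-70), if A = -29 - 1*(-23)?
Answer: 420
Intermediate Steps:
A = -6 (A = -29 + 23 = -6)
A*(-70) = -6*(-70) = 420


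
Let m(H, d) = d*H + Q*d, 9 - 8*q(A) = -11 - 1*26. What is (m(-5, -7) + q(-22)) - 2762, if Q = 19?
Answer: -11417/4 ≈ -2854.3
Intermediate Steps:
q(A) = 23/4 (q(A) = 9/8 - (-11 - 1*26)/8 = 9/8 - (-11 - 26)/8 = 9/8 - ⅛*(-37) = 9/8 + 37/8 = 23/4)
m(H, d) = 19*d + H*d (m(H, d) = d*H + 19*d = H*d + 19*d = 19*d + H*d)
(m(-5, -7) + q(-22)) - 2762 = (-7*(19 - 5) + 23/4) - 2762 = (-7*14 + 23/4) - 2762 = (-98 + 23/4) - 2762 = -369/4 - 2762 = -11417/4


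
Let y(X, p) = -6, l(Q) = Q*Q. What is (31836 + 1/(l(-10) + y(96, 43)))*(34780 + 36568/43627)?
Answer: 2270449742199190/2050469 ≈ 1.1073e+9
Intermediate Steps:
l(Q) = Q**2
(31836 + 1/(l(-10) + y(96, 43)))*(34780 + 36568/43627) = (31836 + 1/((-10)**2 - 6))*(34780 + 36568/43627) = (31836 + 1/(100 - 6))*(34780 + 36568*(1/43627)) = (31836 + 1/94)*(34780 + 36568/43627) = (31836 + 1/94)*(1517383628/43627) = (2992585/94)*(1517383628/43627) = 2270449742199190/2050469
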